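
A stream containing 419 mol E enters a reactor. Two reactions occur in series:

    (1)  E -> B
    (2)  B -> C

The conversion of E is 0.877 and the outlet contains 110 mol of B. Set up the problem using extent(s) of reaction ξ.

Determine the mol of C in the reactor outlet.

Conversion of E: E consumed = 1ξ₁ = 0.877 × 419 → ξ₁ = 367.5 mol.
B balance: n_B = 0 + 1ξ₁ − 1ξ₂ = 110 → ξ₂ = (1·367.5 − 110)/1 = 257.5 mol.
Outlet amounts (n = n₀ + Σ ν·ξ):
  E: 419 − 1(367.5) = 51.54
  B: 0 + 1(367.5) − 1(257.5) = 110
  C: 0 + 1(257.5) = 257.5

257 mol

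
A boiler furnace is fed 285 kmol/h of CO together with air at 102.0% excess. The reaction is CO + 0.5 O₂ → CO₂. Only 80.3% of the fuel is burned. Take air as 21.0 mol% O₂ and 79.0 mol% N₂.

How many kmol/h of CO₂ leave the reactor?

Stoichiometric O₂ = 0.5 × 285 = 142.5 kmol/h; O₂ fed = 142.5 × 2.020 = 287.9 kmol/h.
N₂ fed = 287.9 × 79/21 = 1083 kmol/h.
Fuel reacted = 0.803 × 285 → ξ = 228.9 kmol/h.
Outlet (n = n₀ + ν ξ):
  CO: 285 − 1(228.9) = 56.14
  O₂: 287.9 − 0.5(228.9) = 173.4
  N₂: 1083 (inert)
  CO₂: 0 + 1(228.9) = 228.9

229 kmol/h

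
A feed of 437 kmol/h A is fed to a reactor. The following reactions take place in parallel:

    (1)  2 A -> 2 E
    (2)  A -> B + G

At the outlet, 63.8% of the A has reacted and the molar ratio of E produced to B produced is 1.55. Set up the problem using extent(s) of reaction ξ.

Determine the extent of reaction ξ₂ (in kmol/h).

Conversion of A: A consumed = 0.638 × 437 = 278.8 kmol/h = 2ξ₁ + 1ξ₂.
Selectivity: 2ξ₁ / (1ξ₂) = 1.55 → ξ₁ = 0.775 ξ₂.
Substitute: (2·0.775 + 1) ξ₂ = 278.8 → ξ₂ = 109.3 kmol/h, ξ₁ = 84.74 kmol/h.
Outlet amounts (n = n₀ + Σ ν·ξ):
  A: 437 − 2(84.74) − 1(109.3) = 158.2
  E: 0 + 2(84.74) = 169.5
  B: 0 + 1(109.3) = 109.3
  G: 0 + 1(109.3) = 109.3

ξ₂ = 109 kmol/h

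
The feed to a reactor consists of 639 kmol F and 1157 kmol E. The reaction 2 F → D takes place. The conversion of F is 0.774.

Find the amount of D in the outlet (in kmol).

F reacted = 0.774 × 639 = 494.6 kmol; ν_F = −2, so ξ = 494.6/2 = 247.3 kmol.
Outlet amounts (n = n₀ + ν ξ):
  F: 639 − 2(247.3) = 144.4
  D: 0 + 1(247.3) = 247.3
  E: 1157 (inert)

247 kmol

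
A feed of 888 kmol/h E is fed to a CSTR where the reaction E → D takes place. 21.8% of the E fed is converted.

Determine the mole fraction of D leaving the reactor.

E reacted = 0.218 × 888 = 193.6 kmol/h; ν_E = −1, so ξ = 193.6/1 = 193.6 kmol/h.
Outlet amounts (n = n₀ + ν ξ):
  E: 888 − 1(193.6) = 694.4
  D: 0 + 1(193.6) = 193.6
Total out = 888 kmol/h; y_D = 193.6 / 888 = 0.218.

0.218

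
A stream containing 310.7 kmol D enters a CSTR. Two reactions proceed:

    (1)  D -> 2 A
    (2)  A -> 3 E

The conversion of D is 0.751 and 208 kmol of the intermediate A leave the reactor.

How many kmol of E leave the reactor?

776 kmol

Conversion of D: D consumed = 1ξ₁ = 0.751 × 310.7 → ξ₁ = 233.3 kmol.
A balance: n_A = 0 + 2ξ₁ − 1ξ₂ = 208 → ξ₂ = (2·233.3 − 208)/1 = 258.7 kmol.
Outlet amounts (n = n₀ + Σ ν·ξ):
  D: 310.7 − 1(233.3) = 77.36
  A: 0 + 2(233.3) − 1(258.7) = 208
  E: 0 + 3(258.7) = 776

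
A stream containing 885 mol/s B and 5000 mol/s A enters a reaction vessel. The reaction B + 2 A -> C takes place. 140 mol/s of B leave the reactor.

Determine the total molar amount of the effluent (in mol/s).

For B: n = n₀ − 1ξ → 140 = 885 − 1ξ, giving ξ = 745 mol/s.
Outlet amounts (n = n₀ + ν ξ):
  B: 885 − 1(745) = 140
  A: 5000 − 2(745) = 3510
  C: 0 + 1(745) = 745
Total out = 140 + 3510 + 745 = 4395 mol/s.

4400 mol/s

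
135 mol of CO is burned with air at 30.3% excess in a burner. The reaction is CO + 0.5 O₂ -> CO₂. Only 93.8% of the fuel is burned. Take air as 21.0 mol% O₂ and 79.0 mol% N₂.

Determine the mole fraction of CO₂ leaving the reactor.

0.258

Stoichiometric O₂ = 0.5 × 135 = 67.5 mol; O₂ fed = 67.5 × 1.303 = 87.95 mol.
N₂ fed = 87.95 × 79/21 = 330.9 mol.
Fuel reacted = 0.938 × 135 → ξ = 126.6 mol.
Outlet (n = n₀ + ν ξ):
  CO: 135 − 1(126.6) = 8.37
  O₂: 87.95 − 0.5(126.6) = 24.64
  N₂: 330.9 (inert)
  CO₂: 0 + 1(126.6) = 126.6
Total out = 490.5 mol; y_CO₂ = 126.6 / 490.5 = 0.2582.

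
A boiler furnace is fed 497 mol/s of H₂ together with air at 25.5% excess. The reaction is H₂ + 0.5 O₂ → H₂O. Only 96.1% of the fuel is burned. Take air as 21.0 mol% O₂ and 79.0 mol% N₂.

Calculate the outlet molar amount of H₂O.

Stoichiometric O₂ = 0.5 × 497 = 248.5 mol/s; O₂ fed = 248.5 × 1.255 = 311.9 mol/s.
N₂ fed = 311.9 × 79/21 = 1173 mol/s.
Fuel reacted = 0.961 × 497 → ξ = 477.6 mol/s.
Outlet (n = n₀ + ν ξ):
  H₂: 497 − 1(477.6) = 19.38
  O₂: 311.9 − 0.5(477.6) = 73.06
  N₂: 1173 (inert)
  H₂O: 0 + 1(477.6) = 477.6

478 mol/s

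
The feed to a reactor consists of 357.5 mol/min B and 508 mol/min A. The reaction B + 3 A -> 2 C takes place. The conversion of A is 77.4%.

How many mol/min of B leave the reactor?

A reacted = 0.774 × 508 = 393.2 mol/min; ν_A = −3, so ξ = 393.2/3 = 131.1 mol/min.
Outlet amounts (n = n₀ + ν ξ):
  B: 357.5 − 1(131.1) = 226.4
  A: 508 − 3(131.1) = 114.8
  C: 0 + 2(131.1) = 262.1

226 mol/min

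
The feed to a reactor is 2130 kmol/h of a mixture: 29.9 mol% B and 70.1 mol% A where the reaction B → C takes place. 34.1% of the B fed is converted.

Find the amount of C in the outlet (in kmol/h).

217 kmol/h

B reacted = 0.341 × 636.9 = 217.2 kmol/h; ν_B = −1, so ξ = 217.2/1 = 217.2 kmol/h.
Outlet amounts (n = n₀ + ν ξ):
  B: 636.9 − 1(217.2) = 419.7
  C: 0 + 1(217.2) = 217.2
  A: 1493 (inert)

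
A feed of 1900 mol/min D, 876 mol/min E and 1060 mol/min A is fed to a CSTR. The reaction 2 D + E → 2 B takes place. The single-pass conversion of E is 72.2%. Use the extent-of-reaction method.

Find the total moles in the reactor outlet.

E reacted = 0.722 × 876 = 632.5 mol/min; ν_E = −1, so ξ = 632.5/1 = 632.5 mol/min.
Outlet amounts (n = n₀ + ν ξ):
  D: 1900 − 2(632.5) = 635.1
  E: 876 − 1(632.5) = 243.5
  B: 0 + 2(632.5) = 1265
  A: 1060 (inert)
Total out = 635.1 + 243.5 + 1265 + 1060 = 3204 mol/min.

3200 mol/min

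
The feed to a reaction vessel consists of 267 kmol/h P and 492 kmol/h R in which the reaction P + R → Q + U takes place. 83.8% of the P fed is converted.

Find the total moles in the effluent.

759 kmol/h

P reacted = 0.838 × 267 = 223.7 kmol/h; ν_P = −1, so ξ = 223.7/1 = 223.7 kmol/h.
Outlet amounts (n = n₀ + ν ξ):
  P: 267 − 1(223.7) = 43.25
  R: 492 − 1(223.7) = 268.3
  Q: 0 + 1(223.7) = 223.7
  U: 0 + 1(223.7) = 223.7
Total out = 43.25 + 268.3 + 223.7 + 223.7 = 759 kmol/h.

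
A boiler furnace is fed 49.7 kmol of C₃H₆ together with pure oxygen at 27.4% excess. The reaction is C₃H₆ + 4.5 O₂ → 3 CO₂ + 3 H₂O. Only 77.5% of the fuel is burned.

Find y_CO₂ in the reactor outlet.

0.327

Stoichiometric O₂ = 4.5 × 49.7 = 223.7 kmol; O₂ fed = 223.7 × 1.274 = 284.9 kmol.
Fuel reacted = 0.775 × 49.7 → ξ = 38.52 kmol.
Outlet (n = n₀ + ν ξ):
  C₃H₆: 49.7 − 1(38.52) = 11.18
  O₂: 284.9 − 4.5(38.52) = 111.6
  CO₂: 0 + 3(38.52) = 115.6
  H₂O: 0 + 3(38.52) = 115.6
Total out = 353.9 kmol; y_CO₂ = 115.6 / 353.9 = 0.3265.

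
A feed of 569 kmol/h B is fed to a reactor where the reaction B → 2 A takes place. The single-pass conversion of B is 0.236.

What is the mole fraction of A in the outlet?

B reacted = 0.236 × 569 = 134.3 kmol/h; ν_B = −1, so ξ = 134.3/1 = 134.3 kmol/h.
Outlet amounts (n = n₀ + ν ξ):
  B: 569 − 1(134.3) = 434.7
  A: 0 + 2(134.3) = 268.6
Total out = 703.3 kmol/h; y_A = 268.6 / 703.3 = 0.3819.

0.382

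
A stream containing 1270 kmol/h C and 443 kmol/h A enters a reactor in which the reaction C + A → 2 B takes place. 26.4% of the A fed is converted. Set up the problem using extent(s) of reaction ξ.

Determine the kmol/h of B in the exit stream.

A reacted = 0.264 × 443 = 117 kmol/h; ν_A = −1, so ξ = 117/1 = 117 kmol/h.
Outlet amounts (n = n₀ + ν ξ):
  C: 1270 − 1(117) = 1153
  A: 443 − 1(117) = 326
  B: 0 + 2(117) = 233.9

234 kmol/h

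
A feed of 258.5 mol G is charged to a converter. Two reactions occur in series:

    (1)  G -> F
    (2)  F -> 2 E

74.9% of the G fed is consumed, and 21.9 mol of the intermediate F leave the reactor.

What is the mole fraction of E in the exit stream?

0.798

Conversion of G: G consumed = 1ξ₁ = 0.749 × 258.5 → ξ₁ = 193.6 mol.
F balance: n_F = 0 + 1ξ₁ − 1ξ₂ = 21.9 → ξ₂ = (1·193.6 − 21.9)/1 = 171.7 mol.
Outlet amounts (n = n₀ + Σ ν·ξ):
  G: 258.5 − 1(193.6) = 64.88
  F: 0 + 1(193.6) − 1(171.7) = 21.9
  E: 0 + 2(171.7) = 343.4
Total out = 430.2 mol; y_E = 343.4 / 430.2 = 0.7983.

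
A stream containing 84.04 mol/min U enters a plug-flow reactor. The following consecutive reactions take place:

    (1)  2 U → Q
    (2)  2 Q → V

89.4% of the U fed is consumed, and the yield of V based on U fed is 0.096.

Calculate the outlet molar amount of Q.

21.4 mol/min

Conversion of U: U consumed = 2ξ₁ = 0.894 × 84.04 → ξ₁ = 37.57 mol/min.
Yield of V: 1ξ₂ / 84.04 = 0.096 → ξ₂ = 8.068 mol/min.
Outlet amounts (n = n₀ + Σ ν·ξ):
  U: 84.04 − 2(37.57) = 8.908
  Q: 0 + 1(37.57) − 2(8.068) = 21.43
  V: 0 + 1(8.068) = 8.068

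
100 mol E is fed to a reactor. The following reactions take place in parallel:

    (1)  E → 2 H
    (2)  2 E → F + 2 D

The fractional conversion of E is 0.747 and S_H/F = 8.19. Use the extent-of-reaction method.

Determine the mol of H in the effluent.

Conversion of E: E consumed = 0.747 × 100 = 74.7 mol = 1ξ₁ + 2ξ₂.
Selectivity: 2ξ₁ / (1ξ₂) = 8.19 → ξ₁ = 4.095 ξ₂.
Substitute: (1·4.095 + 2) ξ₂ = 74.7 → ξ₂ = 12.26 mol, ξ₁ = 50.19 mol.
Outlet amounts (n = n₀ + Σ ν·ξ):
  E: 100 − 1(50.19) − 2(12.26) = 25.3
  H: 0 + 2(50.19) = 100.4
  F: 0 + 1(12.26) = 12.26
  D: 0 + 2(12.26) = 24.51

100 mol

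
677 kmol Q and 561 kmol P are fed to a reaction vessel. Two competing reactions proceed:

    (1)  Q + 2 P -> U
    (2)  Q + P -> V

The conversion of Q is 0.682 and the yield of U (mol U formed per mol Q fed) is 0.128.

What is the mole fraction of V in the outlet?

Yield of U: 1ξ₁ / 677 = 0.128 → ξ₁ = 86.66 kmol.
Conversion of Q: 1ξ₁ + 1ξ₂ = 0.682 × 677 = 461.7 → ξ₂ = 375.1 kmol.
Outlet amounts (n = n₀ + Σ ν·ξ):
  Q: 677 − 1(86.66) − 1(375.1) = 215.3
  P: 561 − 2(86.66) − 1(375.1) = 12.63
  U: 0 + 1(86.66) = 86.66
  V: 0 + 1(375.1) = 375.1
Total out = 689.6 kmol; y_V = 375.1 / 689.6 = 0.5439.

0.544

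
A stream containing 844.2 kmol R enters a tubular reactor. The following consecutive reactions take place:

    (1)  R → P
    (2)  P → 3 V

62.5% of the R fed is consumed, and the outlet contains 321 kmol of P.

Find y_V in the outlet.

Conversion of R: R consumed = 1ξ₁ = 0.625 × 844.2 → ξ₁ = 527.6 kmol.
P balance: n_P = 0 + 1ξ₁ − 1ξ₂ = 321 → ξ₂ = (1·527.6 − 321)/1 = 206.6 kmol.
Outlet amounts (n = n₀ + Σ ν·ξ):
  R: 844.2 − 1(527.6) = 316.6
  P: 0 + 1(527.6) − 1(206.6) = 321
  V: 0 + 3(206.6) = 619.9
Total out = 1257 kmol; y_V = 619.9 / 1257 = 0.493.

0.493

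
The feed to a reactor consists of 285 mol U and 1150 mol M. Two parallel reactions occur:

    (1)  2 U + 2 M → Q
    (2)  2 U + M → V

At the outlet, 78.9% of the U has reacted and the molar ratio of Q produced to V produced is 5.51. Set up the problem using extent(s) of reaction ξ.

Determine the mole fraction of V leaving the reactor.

Conversion of U: U consumed = 0.789 × 285 = 224.9 mol = 2ξ₁ + 2ξ₂.
Selectivity: 1ξ₁ / (1ξ₂) = 5.51 → ξ₁ = 5.51 ξ₂.
Substitute: (2·5.51 + 2) ξ₂ = 224.9 → ξ₂ = 17.27 mol, ξ₁ = 95.16 mol.
Outlet amounts (n = n₀ + Σ ν·ξ):
  U: 285 − 2(95.16) − 2(17.27) = 60.13
  M: 1150 − 2(95.16) − 1(17.27) = 942.4
  Q: 0 + 1(95.16) = 95.16
  V: 0 + 1(17.27) = 17.27
Total out = 1115 mol; y_V = 17.27 / 1115 = 0.01549.

0.0155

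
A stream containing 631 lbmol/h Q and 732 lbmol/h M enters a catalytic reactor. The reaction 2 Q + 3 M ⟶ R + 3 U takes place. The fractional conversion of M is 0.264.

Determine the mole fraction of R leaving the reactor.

0.0496

M reacted = 0.264 × 732 = 193.2 lbmol/h; ν_M = −3, so ξ = 193.2/3 = 64.42 lbmol/h.
Outlet amounts (n = n₀ + ν ξ):
  Q: 631 − 2(64.42) = 502.2
  M: 732 − 3(64.42) = 538.8
  R: 0 + 1(64.42) = 64.42
  U: 0 + 3(64.42) = 193.2
Total out = 1299 lbmol/h; y_R = 64.42 / 1299 = 0.0496.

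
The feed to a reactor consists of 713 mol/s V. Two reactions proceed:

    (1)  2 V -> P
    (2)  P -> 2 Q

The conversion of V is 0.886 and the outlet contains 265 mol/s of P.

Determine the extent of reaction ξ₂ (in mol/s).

Conversion of V: V consumed = 2ξ₁ = 0.886 × 713 → ξ₁ = 315.9 mol/s.
P balance: n_P = 0 + 1ξ₁ − 1ξ₂ = 265 → ξ₂ = (1·315.9 − 265)/1 = 50.86 mol/s.
Outlet amounts (n = n₀ + Σ ν·ξ):
  V: 713 − 2(315.9) = 81.28
  P: 0 + 1(315.9) − 1(50.86) = 265
  Q: 0 + 2(50.86) = 101.7

ξ₂ = 50.9 mol/s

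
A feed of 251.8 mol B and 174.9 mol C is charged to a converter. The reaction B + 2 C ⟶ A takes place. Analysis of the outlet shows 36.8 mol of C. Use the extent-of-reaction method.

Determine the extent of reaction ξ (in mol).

ξ = 69.1 mol

For C: n = n₀ − 2ξ → 36.8 = 174.9 − 2ξ, giving ξ = 69.05 mol.
Outlet amounts (n = n₀ + ν ξ):
  B: 251.8 − 1(69.05) = 182.8
  C: 174.9 − 2(69.05) = 36.8
  A: 0 + 1(69.05) = 69.05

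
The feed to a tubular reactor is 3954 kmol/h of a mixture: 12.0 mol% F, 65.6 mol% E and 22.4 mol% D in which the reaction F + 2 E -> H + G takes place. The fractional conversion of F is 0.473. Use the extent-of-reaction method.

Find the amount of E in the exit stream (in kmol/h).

2140 kmol/h

F reacted = 0.473 × 474.5 = 224.4 kmol/h; ν_F = −1, so ξ = 224.4/1 = 224.4 kmol/h.
Outlet amounts (n = n₀ + ν ξ):
  F: 474.5 − 1(224.4) = 250.1
  E: 2594 − 2(224.4) = 2145
  H: 0 + 1(224.4) = 224.4
  G: 0 + 1(224.4) = 224.4
  D: 885.7 (inert)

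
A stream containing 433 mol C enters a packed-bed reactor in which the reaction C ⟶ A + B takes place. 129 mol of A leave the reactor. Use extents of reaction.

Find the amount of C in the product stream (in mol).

304 mol

For A: n = n₀ + 1ξ → 129 = 0 + 1ξ, giving ξ = 129 mol.
Outlet amounts (n = n₀ + ν ξ):
  C: 433 − 1(129) = 304
  A: 0 + 1(129) = 129
  B: 0 + 1(129) = 129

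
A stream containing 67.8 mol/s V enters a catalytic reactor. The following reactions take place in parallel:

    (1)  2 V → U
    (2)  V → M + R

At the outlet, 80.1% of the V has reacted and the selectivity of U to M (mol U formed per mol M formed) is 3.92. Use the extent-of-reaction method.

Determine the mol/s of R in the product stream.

6.14 mol/s

Conversion of V: V consumed = 0.801 × 67.8 = 54.31 mol/s = 2ξ₁ + 1ξ₂.
Selectivity: 1ξ₁ / (1ξ₂) = 3.92 → ξ₁ = 3.92 ξ₂.
Substitute: (2·3.92 + 1) ξ₂ = 54.31 → ξ₂ = 6.143 mol/s, ξ₁ = 24.08 mol/s.
Outlet amounts (n = n₀ + Σ ν·ξ):
  V: 67.8 − 2(24.08) − 1(6.143) = 13.49
  U: 0 + 1(24.08) = 24.08
  M: 0 + 1(6.143) = 6.143
  R: 0 + 1(6.143) = 6.143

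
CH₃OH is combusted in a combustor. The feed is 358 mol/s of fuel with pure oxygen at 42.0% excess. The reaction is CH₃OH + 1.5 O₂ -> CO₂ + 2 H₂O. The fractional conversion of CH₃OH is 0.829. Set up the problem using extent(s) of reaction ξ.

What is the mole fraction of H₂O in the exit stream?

0.468

Stoichiometric O₂ = 1.5 × 358 = 537 mol/s; O₂ fed = 537 × 1.420 = 762.5 mol/s.
Fuel reacted = 0.829 × 358 → ξ = 296.8 mol/s.
Outlet (n = n₀ + ν ξ):
  CH₃OH: 358 − 1(296.8) = 61.22
  O₂: 762.5 − 1.5(296.8) = 317.4
  CO₂: 0 + 1(296.8) = 296.8
  H₂O: 0 + 2(296.8) = 593.6
Total out = 1269 mol/s; y_H₂O = 593.6 / 1269 = 0.4678.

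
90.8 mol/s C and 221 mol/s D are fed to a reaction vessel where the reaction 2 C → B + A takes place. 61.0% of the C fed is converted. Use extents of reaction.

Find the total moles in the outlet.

312 mol/s

C reacted = 0.61 × 90.8 = 55.39 mol/s; ν_C = −2, so ξ = 55.39/2 = 27.69 mol/s.
Outlet amounts (n = n₀ + ν ξ):
  C: 90.8 − 2(27.69) = 35.41
  B: 0 + 1(27.69) = 27.69
  A: 0 + 1(27.69) = 27.69
  D: 221 (inert)
Total out = 35.41 + 27.69 + 27.69 + 221 = 311.8 mol/s.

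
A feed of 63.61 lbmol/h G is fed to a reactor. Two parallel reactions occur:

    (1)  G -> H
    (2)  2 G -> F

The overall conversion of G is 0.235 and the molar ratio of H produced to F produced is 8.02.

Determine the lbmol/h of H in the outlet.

12 lbmol/h

Conversion of G: G consumed = 0.235 × 63.61 = 14.95 lbmol/h = 1ξ₁ + 2ξ₂.
Selectivity: 1ξ₁ / (1ξ₂) = 8.02 → ξ₁ = 8.02 ξ₂.
Substitute: (1·8.02 + 2) ξ₂ = 14.95 → ξ₂ = 1.492 lbmol/h, ξ₁ = 11.96 lbmol/h.
Outlet amounts (n = n₀ + Σ ν·ξ):
  G: 63.61 − 1(11.96) − 2(1.492) = 48.66
  H: 0 + 1(11.96) = 11.96
  F: 0 + 1(1.492) = 1.492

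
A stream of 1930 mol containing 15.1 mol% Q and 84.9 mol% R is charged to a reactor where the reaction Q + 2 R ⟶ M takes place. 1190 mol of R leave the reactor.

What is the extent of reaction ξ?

ξ = 224 mol

For R: n = n₀ − 2ξ → 1190 = 1639 − 2ξ, giving ξ = 224.3 mol.
Outlet amounts (n = n₀ + ν ξ):
  Q: 291.4 − 1(224.3) = 67.15
  R: 1639 − 2(224.3) = 1190
  M: 0 + 1(224.3) = 224.3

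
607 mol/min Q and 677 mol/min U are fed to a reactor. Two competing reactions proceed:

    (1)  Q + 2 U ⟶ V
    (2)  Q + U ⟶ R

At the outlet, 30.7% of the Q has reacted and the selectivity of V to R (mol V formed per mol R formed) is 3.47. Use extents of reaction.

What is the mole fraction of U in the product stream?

Conversion of Q: Q consumed = 0.307 × 607 = 186.3 mol/min = 1ξ₁ + 1ξ₂.
Selectivity: 1ξ₁ / (1ξ₂) = 3.47 → ξ₁ = 3.47 ξ₂.
Substitute: (1·3.47 + 1) ξ₂ = 186.3 → ξ₂ = 41.69 mol/min, ξ₁ = 144.7 mol/min.
Outlet amounts (n = n₀ + Σ ν·ξ):
  Q: 607 − 1(144.7) − 1(41.69) = 420.7
  U: 677 − 2(144.7) − 1(41.69) = 346
  V: 0 + 1(144.7) = 144.7
  R: 0 + 1(41.69) = 41.69
Total out = 953 mol/min; y_U = 346 / 953 = 0.3631.

0.363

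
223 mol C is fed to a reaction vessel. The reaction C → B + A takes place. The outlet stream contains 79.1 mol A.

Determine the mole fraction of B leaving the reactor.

For A: n = n₀ + 1ξ → 79.1 = 0 + 1ξ, giving ξ = 79.1 mol.
Outlet amounts (n = n₀ + ν ξ):
  C: 223 − 1(79.1) = 143.9
  B: 0 + 1(79.1) = 79.1
  A: 0 + 1(79.1) = 79.1
Total out = 302.1 mol; y_B = 79.1 / 302.1 = 0.2618.

0.262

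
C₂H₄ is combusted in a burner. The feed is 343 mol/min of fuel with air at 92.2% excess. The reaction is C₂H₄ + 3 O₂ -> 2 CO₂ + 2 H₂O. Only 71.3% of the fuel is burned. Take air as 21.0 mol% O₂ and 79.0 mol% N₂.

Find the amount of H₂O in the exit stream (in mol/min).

489 mol/min

Stoichiometric O₂ = 3 × 343 = 1029 mol/min; O₂ fed = 1029 × 1.922 = 1978 mol/min.
N₂ fed = 1978 × 79/21 = 7440 mol/min.
Fuel reacted = 0.713 × 343 → ξ = 244.6 mol/min.
Outlet (n = n₀ + ν ξ):
  C₂H₄: 343 − 1(244.6) = 98.44
  O₂: 1978 − 3(244.6) = 1244
  N₂: 7440 (inert)
  CO₂: 0 + 2(244.6) = 489.1
  H₂O: 0 + 2(244.6) = 489.1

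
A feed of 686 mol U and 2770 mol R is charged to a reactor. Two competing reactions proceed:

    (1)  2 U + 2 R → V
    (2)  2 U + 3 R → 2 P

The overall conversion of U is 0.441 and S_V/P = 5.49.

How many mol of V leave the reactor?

Conversion of U: U consumed = 0.441 × 686 = 302.5 mol = 2ξ₁ + 2ξ₂.
Selectivity: 1ξ₁ / (2ξ₂) = 5.49 → ξ₁ = 10.98 ξ₂.
Substitute: (2·10.98 + 2) ξ₂ = 302.5 → ξ₂ = 12.63 mol, ξ₁ = 138.6 mol.
Outlet amounts (n = n₀ + Σ ν·ξ):
  U: 686 − 2(138.6) − 2(12.63) = 383.5
  R: 2770 − 2(138.6) − 3(12.63) = 2455
  V: 0 + 1(138.6) = 138.6
  P: 0 + 2(12.63) = 25.25

139 mol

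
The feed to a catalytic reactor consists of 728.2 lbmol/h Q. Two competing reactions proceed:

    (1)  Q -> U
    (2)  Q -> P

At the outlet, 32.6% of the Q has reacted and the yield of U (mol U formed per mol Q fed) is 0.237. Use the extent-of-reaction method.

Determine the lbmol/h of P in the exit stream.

64.8 lbmol/h

Yield of U: 1ξ₁ / 728.2 = 0.237 → ξ₁ = 172.6 lbmol/h.
Conversion of Q: 1ξ₁ + 1ξ₂ = 0.326 × 728.2 = 237.4 → ξ₂ = 64.81 lbmol/h.
Outlet amounts (n = n₀ + Σ ν·ξ):
  Q: 728.2 − 1(172.6) − 1(64.81) = 490.8
  U: 0 + 1(172.6) = 172.6
  P: 0 + 1(64.81) = 64.81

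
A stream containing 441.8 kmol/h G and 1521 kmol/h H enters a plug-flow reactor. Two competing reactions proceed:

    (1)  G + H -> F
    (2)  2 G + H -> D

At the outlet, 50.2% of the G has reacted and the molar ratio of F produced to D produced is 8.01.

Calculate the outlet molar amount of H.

Conversion of G: G consumed = 0.502 × 441.8 = 221.8 kmol/h = 1ξ₁ + 2ξ₂.
Selectivity: 1ξ₁ / (1ξ₂) = 8.01 → ξ₁ = 8.01 ξ₂.
Substitute: (1·8.01 + 2) ξ₂ = 221.8 → ξ₂ = 22.16 kmol/h, ξ₁ = 177.5 kmol/h.
Outlet amounts (n = n₀ + Σ ν·ξ):
  G: 441.8 − 1(177.5) − 2(22.16) = 220
  H: 1521 − 1(177.5) − 1(22.16) = 1321
  F: 0 + 1(177.5) = 177.5
  D: 0 + 1(22.16) = 22.16

1320 kmol/h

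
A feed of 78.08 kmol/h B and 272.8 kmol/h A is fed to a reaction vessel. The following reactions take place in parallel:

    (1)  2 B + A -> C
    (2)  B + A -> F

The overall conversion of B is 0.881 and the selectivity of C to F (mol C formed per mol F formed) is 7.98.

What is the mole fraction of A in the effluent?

Conversion of B: B consumed = 0.881 × 78.08 = 68.79 kmol/h = 2ξ₁ + 1ξ₂.
Selectivity: 1ξ₁ / (1ξ₂) = 7.98 → ξ₁ = 7.98 ξ₂.
Substitute: (2·7.98 + 1) ξ₂ = 68.79 → ξ₂ = 4.056 kmol/h, ξ₁ = 32.37 kmol/h.
Outlet amounts (n = n₀ + Σ ν·ξ):
  B: 78.08 − 2(32.37) − 1(4.056) = 9.292
  A: 272.8 − 1(32.37) − 1(4.056) = 236.4
  C: 0 + 1(32.37) = 32.37
  F: 0 + 1(4.056) = 4.056
Total out = 282.1 kmol/h; y_A = 236.4 / 282.1 = 0.8379.

0.838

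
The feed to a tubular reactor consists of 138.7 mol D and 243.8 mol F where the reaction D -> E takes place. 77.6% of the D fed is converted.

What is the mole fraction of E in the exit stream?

0.281

D reacted = 0.776 × 138.7 = 107.6 mol; ν_D = −1, so ξ = 107.6/1 = 107.6 mol.
Outlet amounts (n = n₀ + ν ξ):
  D: 138.7 − 1(107.6) = 31.07
  E: 0 + 1(107.6) = 107.6
  F: 243.8 (inert)
Total out = 382.5 mol; y_E = 107.6 / 382.5 = 0.2814.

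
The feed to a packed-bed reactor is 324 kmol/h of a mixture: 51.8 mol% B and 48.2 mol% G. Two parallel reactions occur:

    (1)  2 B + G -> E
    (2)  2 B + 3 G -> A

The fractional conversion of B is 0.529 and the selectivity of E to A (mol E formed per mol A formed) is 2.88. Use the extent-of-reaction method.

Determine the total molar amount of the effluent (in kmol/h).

212 kmol/h

Conversion of B: B consumed = 0.529 × 167.8 = 88.78 kmol/h = 2ξ₁ + 2ξ₂.
Selectivity: 1ξ₁ / (1ξ₂) = 2.88 → ξ₁ = 2.88 ξ₂.
Substitute: (2·2.88 + 2) ξ₂ = 88.78 → ξ₂ = 11.44 kmol/h, ξ₁ = 32.95 kmol/h.
Outlet amounts (n = n₀ + Σ ν·ξ):
  B: 167.8 − 2(32.95) − 2(11.44) = 79.05
  G: 156.2 − 1(32.95) − 3(11.44) = 88.89
  E: 0 + 1(32.95) = 32.95
  A: 0 + 1(11.44) = 11.44
Total out = 79.05 + 88.89 + 32.95 + 11.44 = 212.3 kmol/h.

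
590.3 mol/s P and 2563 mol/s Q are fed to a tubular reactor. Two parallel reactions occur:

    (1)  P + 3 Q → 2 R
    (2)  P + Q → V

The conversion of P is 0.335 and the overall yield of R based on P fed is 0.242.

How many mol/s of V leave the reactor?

126 mol/s

Yield of R: 2ξ₁ / 590.3 = 0.242 → ξ₁ = 71.43 mol/s.
Conversion of P: 1ξ₁ + 1ξ₂ = 0.335 × 590.3 = 197.8 → ξ₂ = 126.3 mol/s.
Outlet amounts (n = n₀ + Σ ν·ξ):
  P: 590.3 − 1(71.43) − 1(126.3) = 392.5
  Q: 2563 − 3(71.43) − 1(126.3) = 2222
  R: 0 + 2(71.43) = 142.9
  V: 0 + 1(126.3) = 126.3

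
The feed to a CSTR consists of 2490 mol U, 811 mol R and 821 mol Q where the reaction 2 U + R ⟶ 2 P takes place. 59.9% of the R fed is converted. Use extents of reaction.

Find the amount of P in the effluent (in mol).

R reacted = 0.599 × 811 = 485.8 mol; ν_R = −1, so ξ = 485.8/1 = 485.8 mol.
Outlet amounts (n = n₀ + ν ξ):
  U: 2490 − 2(485.8) = 1518
  R: 811 − 1(485.8) = 325.2
  P: 0 + 2(485.8) = 971.6
  Q: 821 (inert)

972 mol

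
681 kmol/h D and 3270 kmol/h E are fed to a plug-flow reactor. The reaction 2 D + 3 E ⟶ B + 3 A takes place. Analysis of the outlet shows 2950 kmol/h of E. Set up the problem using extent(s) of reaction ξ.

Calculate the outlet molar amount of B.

107 kmol/h

For E: n = n₀ − 3ξ → 2950 = 3270 − 3ξ, giving ξ = 106.7 kmol/h.
Outlet amounts (n = n₀ + ν ξ):
  D: 681 − 2(106.7) = 467.7
  E: 3270 − 3(106.7) = 2950
  B: 0 + 1(106.7) = 106.7
  A: 0 + 3(106.7) = 320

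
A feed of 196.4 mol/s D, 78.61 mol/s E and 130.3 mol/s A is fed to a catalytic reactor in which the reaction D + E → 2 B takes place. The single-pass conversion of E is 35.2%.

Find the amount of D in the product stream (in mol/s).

E reacted = 0.352 × 78.61 = 27.67 mol/s; ν_E = −1, so ξ = 27.67/1 = 27.67 mol/s.
Outlet amounts (n = n₀ + ν ξ):
  D: 196.4 − 1(27.67) = 168.7
  E: 78.61 − 1(27.67) = 50.94
  B: 0 + 2(27.67) = 55.34
  A: 130.3 (inert)

169 mol/s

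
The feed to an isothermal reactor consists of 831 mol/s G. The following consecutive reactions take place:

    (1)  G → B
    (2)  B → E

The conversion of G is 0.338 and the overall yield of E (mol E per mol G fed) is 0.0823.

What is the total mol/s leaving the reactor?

831 mol/s

Conversion of G: G consumed = 1ξ₁ = 0.338 × 831 → ξ₁ = 280.9 mol/s.
Yield of E: 1ξ₂ / 831 = 0.0823 → ξ₂ = 68.39 mol/s.
Outlet amounts (n = n₀ + Σ ν·ξ):
  G: 831 − 1(280.9) = 550.1
  B: 0 + 1(280.9) − 1(68.39) = 212.5
  E: 0 + 1(68.39) = 68.39
Total out = 550.1 + 212.5 + 68.39 = 831 mol/s.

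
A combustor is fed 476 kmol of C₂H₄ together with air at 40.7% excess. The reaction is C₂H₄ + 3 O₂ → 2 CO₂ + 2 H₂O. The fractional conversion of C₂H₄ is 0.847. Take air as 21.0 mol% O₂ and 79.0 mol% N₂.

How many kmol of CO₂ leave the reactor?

Stoichiometric O₂ = 3 × 476 = 1428 kmol; O₂ fed = 1428 × 1.407 = 2009 kmol.
N₂ fed = 2009 × 79/21 = 7558 kmol.
Fuel reacted = 0.847 × 476 → ξ = 403.2 kmol.
Outlet (n = n₀ + ν ξ):
  C₂H₄: 476 − 1(403.2) = 72.83
  O₂: 2009 − 3(403.2) = 799.7
  N₂: 7558 (inert)
  CO₂: 0 + 2(403.2) = 806.3
  H₂O: 0 + 2(403.2) = 806.3

806 kmol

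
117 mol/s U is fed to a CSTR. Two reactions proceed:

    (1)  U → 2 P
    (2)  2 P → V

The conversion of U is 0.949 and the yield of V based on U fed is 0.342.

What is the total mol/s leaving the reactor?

188 mol/s

Conversion of U: U consumed = 1ξ₁ = 0.949 × 117 → ξ₁ = 111 mol/s.
Yield of V: 1ξ₂ / 117 = 0.342 → ξ₂ = 40.01 mol/s.
Outlet amounts (n = n₀ + Σ ν·ξ):
  U: 117 − 1(111) = 5.967
  P: 0 + 2(111) − 2(40.01) = 142
  V: 0 + 1(40.01) = 40.01
Total out = 5.967 + 142 + 40.01 = 188 mol/s.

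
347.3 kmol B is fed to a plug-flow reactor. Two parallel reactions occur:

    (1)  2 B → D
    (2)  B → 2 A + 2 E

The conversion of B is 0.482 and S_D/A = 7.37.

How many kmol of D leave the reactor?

Conversion of B: B consumed = 0.482 × 347.3 = 167.4 kmol = 2ξ₁ + 1ξ₂.
Selectivity: 1ξ₁ / (2ξ₂) = 7.37 → ξ₁ = 14.74 ξ₂.
Substitute: (2·14.74 + 1) ξ₂ = 167.4 → ξ₂ = 5.492 kmol, ξ₁ = 80.95 kmol.
Outlet amounts (n = n₀ + Σ ν·ξ):
  B: 347.3 − 2(80.95) − 1(5.492) = 179.9
  D: 0 + 1(80.95) = 80.95
  A: 0 + 2(5.492) = 10.98
  E: 0 + 2(5.492) = 10.98

81 kmol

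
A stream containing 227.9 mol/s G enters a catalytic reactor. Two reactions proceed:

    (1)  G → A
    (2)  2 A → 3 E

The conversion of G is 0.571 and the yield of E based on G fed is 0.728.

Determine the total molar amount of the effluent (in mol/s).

Conversion of G: G consumed = 1ξ₁ = 0.571 × 227.9 → ξ₁ = 130.1 mol/s.
Yield of E: 3ξ₂ / 227.9 = 0.728 → ξ₂ = 55.3 mol/s.
Outlet amounts (n = n₀ + Σ ν·ξ):
  G: 227.9 − 1(130.1) = 97.77
  A: 0 + 1(130.1) − 2(55.3) = 19.52
  E: 0 + 3(55.3) = 165.9
Total out = 97.77 + 19.52 + 165.9 = 283.2 mol/s.

283 mol/s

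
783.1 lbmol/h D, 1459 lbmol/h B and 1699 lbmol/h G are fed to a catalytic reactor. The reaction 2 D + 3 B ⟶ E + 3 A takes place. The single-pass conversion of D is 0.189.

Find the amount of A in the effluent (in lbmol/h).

D reacted = 0.189 × 783.1 = 148 lbmol/h; ν_D = −2, so ξ = 148/2 = 74 lbmol/h.
Outlet amounts (n = n₀ + ν ξ):
  D: 783.1 − 2(74) = 635.1
  B: 1459 − 3(74) = 1237
  E: 0 + 1(74) = 74
  A: 0 + 3(74) = 222
  G: 1699 (inert)

222 lbmol/h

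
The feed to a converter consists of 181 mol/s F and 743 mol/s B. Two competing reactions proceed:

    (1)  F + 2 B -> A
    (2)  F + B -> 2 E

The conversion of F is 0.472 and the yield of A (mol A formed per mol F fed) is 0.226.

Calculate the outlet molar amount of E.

Yield of A: 1ξ₁ / 181 = 0.226 → ξ₁ = 40.91 mol/s.
Conversion of F: 1ξ₁ + 1ξ₂ = 0.472 × 181 = 85.43 → ξ₂ = 44.53 mol/s.
Outlet amounts (n = n₀ + Σ ν·ξ):
  F: 181 − 1(40.91) − 1(44.53) = 95.57
  B: 743 − 2(40.91) − 1(44.53) = 616.7
  A: 0 + 1(40.91) = 40.91
  E: 0 + 2(44.53) = 89.05

89.1 mol/s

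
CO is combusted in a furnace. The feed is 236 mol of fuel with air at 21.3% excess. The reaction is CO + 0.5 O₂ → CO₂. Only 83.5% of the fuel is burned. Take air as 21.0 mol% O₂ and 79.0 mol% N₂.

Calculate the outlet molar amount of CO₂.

197 mol

Stoichiometric O₂ = 0.5 × 236 = 118 mol; O₂ fed = 118 × 1.213 = 143.1 mol.
N₂ fed = 143.1 × 79/21 = 538.5 mol.
Fuel reacted = 0.835 × 236 → ξ = 197.1 mol.
Outlet (n = n₀ + ν ξ):
  CO: 236 − 1(197.1) = 38.94
  O₂: 143.1 − 0.5(197.1) = 44.6
  N₂: 538.5 (inert)
  CO₂: 0 + 1(197.1) = 197.1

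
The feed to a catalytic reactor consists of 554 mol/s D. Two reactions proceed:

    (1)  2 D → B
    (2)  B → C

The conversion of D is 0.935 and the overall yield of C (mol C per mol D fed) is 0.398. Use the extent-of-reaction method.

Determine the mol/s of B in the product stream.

38.5 mol/s

Conversion of D: D consumed = 2ξ₁ = 0.935 × 554 → ξ₁ = 259 mol/s.
Yield of C: 1ξ₂ / 554 = 0.398 → ξ₂ = 220.5 mol/s.
Outlet amounts (n = n₀ + Σ ν·ξ):
  D: 554 − 2(259) = 36.01
  B: 0 + 1(259) − 1(220.5) = 38.5
  C: 0 + 1(220.5) = 220.5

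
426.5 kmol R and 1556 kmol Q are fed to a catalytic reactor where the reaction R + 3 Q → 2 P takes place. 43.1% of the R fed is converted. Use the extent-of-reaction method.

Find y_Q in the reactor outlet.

0.622

R reacted = 0.431 × 426.5 = 183.8 kmol; ν_R = −1, so ξ = 183.8/1 = 183.8 kmol.
Outlet amounts (n = n₀ + ν ξ):
  R: 426.5 − 1(183.8) = 242.7
  Q: 1556 − 3(183.8) = 1005
  P: 0 + 2(183.8) = 367.6
Total out = 1615 kmol; y_Q = 1005 / 1615 = 0.6221.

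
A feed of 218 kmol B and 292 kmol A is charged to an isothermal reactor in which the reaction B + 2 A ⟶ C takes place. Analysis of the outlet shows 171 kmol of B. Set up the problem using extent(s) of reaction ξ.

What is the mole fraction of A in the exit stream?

For B: n = n₀ − 1ξ → 171 = 218 − 1ξ, giving ξ = 47 kmol.
Outlet amounts (n = n₀ + ν ξ):
  B: 218 − 1(47) = 171
  A: 292 − 2(47) = 198
  C: 0 + 1(47) = 47
Total out = 416 kmol; y_A = 198 / 416 = 0.476.

0.476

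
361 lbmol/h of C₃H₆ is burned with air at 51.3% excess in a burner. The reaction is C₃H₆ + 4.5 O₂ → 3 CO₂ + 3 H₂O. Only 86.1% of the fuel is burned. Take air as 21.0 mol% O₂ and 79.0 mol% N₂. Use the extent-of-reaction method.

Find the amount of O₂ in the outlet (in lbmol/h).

Stoichiometric O₂ = 4.5 × 361 = 1624 lbmol/h; O₂ fed = 1624 × 1.513 = 2458 lbmol/h.
N₂ fed = 2458 × 79/21 = 9246 lbmol/h.
Fuel reacted = 0.861 × 361 → ξ = 310.8 lbmol/h.
Outlet (n = n₀ + ν ξ):
  C₃H₆: 361 − 1(310.8) = 50.18
  O₂: 2458 − 4.5(310.8) = 1059
  N₂: 9246 (inert)
  CO₂: 0 + 3(310.8) = 932.5
  H₂O: 0 + 3(310.8) = 932.5

1060 lbmol/h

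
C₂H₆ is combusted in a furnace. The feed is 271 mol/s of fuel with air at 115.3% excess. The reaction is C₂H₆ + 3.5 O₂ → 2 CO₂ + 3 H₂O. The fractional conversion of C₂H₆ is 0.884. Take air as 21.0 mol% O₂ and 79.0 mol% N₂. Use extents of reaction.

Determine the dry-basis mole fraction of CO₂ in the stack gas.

Stoichiometric O₂ = 3.5 × 271 = 948.5 mol/s; O₂ fed = 948.5 × 2.153 = 2042 mol/s.
N₂ fed = 2042 × 79/21 = 7682 mol/s.
Fuel reacted = 0.884 × 271 → ξ = 239.6 mol/s.
Outlet (n = n₀ + ν ξ):
  C₂H₆: 271 − 1(239.6) = 31.44
  O₂: 2042 − 3.5(239.6) = 1204
  N₂: 7682 (inert)
  CO₂: 0 + 2(239.6) = 479.1
  H₂O: 0 + 3(239.6) = 718.7
Dry total = 9396 mol/s; y_CO₂ (dry) = 479.1 / 9396 = 0.05099.

0.051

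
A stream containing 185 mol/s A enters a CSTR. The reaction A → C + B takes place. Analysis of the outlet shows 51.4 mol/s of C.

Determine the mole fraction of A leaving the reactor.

For C: n = n₀ + 1ξ → 51.4 = 0 + 1ξ, giving ξ = 51.4 mol/s.
Outlet amounts (n = n₀ + ν ξ):
  A: 185 − 1(51.4) = 133.6
  C: 0 + 1(51.4) = 51.4
  B: 0 + 1(51.4) = 51.4
Total out = 236.4 mol/s; y_A = 133.6 / 236.4 = 0.5651.

0.565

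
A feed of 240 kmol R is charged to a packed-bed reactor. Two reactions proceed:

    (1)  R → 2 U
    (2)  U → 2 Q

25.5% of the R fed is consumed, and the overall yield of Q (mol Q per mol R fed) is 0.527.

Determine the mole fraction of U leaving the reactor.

Conversion of R: R consumed = 1ξ₁ = 0.255 × 240 → ξ₁ = 61.2 kmol.
Yield of Q: 2ξ₂ / 240 = 0.527 → ξ₂ = 63.24 kmol.
Outlet amounts (n = n₀ + Σ ν·ξ):
  R: 240 − 1(61.2) = 178.8
  U: 0 + 2(61.2) − 1(63.24) = 59.16
  Q: 0 + 2(63.24) = 126.5
Total out = 364.4 kmol; y_U = 59.16 / 364.4 = 0.1623.

0.162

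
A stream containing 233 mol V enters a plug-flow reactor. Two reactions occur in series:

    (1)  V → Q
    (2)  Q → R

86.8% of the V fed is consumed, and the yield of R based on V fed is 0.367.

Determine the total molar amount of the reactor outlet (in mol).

Conversion of V: V consumed = 1ξ₁ = 0.868 × 233 → ξ₁ = 202.2 mol.
Yield of R: 1ξ₂ / 233 = 0.367 → ξ₂ = 85.51 mol.
Outlet amounts (n = n₀ + Σ ν·ξ):
  V: 233 − 1(202.2) = 30.76
  Q: 0 + 1(202.2) − 1(85.51) = 116.7
  R: 0 + 1(85.51) = 85.51
Total out = 30.76 + 116.7 + 85.51 = 233 mol.

233 mol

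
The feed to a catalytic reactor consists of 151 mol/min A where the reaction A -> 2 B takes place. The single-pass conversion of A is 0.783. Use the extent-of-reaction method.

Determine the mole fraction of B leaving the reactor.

0.878

A reacted = 0.783 × 151 = 118.2 mol/min; ν_A = −1, so ξ = 118.2/1 = 118.2 mol/min.
Outlet amounts (n = n₀ + ν ξ):
  A: 151 − 1(118.2) = 32.77
  B: 0 + 2(118.2) = 236.5
Total out = 269.2 mol/min; y_B = 236.5 / 269.2 = 0.8783.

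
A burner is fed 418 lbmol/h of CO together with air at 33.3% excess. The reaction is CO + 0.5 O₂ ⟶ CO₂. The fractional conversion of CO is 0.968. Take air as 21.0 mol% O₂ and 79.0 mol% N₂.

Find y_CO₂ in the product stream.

Stoichiometric O₂ = 0.5 × 418 = 209 lbmol/h; O₂ fed = 209 × 1.333 = 278.6 lbmol/h.
N₂ fed = 278.6 × 79/21 = 1048 lbmol/h.
Fuel reacted = 0.968 × 418 → ξ = 404.6 lbmol/h.
Outlet (n = n₀ + ν ξ):
  CO: 418 − 1(404.6) = 13.38
  O₂: 278.6 − 0.5(404.6) = 76.28
  N₂: 1048 (inert)
  CO₂: 0 + 1(404.6) = 404.6
Total out = 1542 lbmol/h; y_CO₂ = 404.6 / 1542 = 0.2623.

0.262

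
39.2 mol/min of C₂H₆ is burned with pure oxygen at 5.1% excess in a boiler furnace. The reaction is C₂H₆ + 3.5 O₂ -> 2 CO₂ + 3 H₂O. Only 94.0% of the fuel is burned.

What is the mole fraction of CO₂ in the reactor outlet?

Stoichiometric O₂ = 3.5 × 39.2 = 137.2 mol/min; O₂ fed = 137.2 × 1.051 = 144.2 mol/min.
Fuel reacted = 0.94 × 39.2 → ξ = 36.85 mol/min.
Outlet (n = n₀ + ν ξ):
  C₂H₆: 39.2 − 1(36.85) = 2.352
  O₂: 144.2 − 3.5(36.85) = 15.23
  CO₂: 0 + 2(36.85) = 73.7
  H₂O: 0 + 3(36.85) = 110.5
Total out = 201.8 mol/min; y_CO₂ = 73.7 / 201.8 = 0.3652.

0.365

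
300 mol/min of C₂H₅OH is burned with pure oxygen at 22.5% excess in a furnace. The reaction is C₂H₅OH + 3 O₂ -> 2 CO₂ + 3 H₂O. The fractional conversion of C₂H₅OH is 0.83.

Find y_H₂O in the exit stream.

Stoichiometric O₂ = 3 × 300 = 900 mol/min; O₂ fed = 900 × 1.225 = 1102 mol/min.
Fuel reacted = 0.83 × 300 → ξ = 249 mol/min.
Outlet (n = n₀ + ν ξ):
  C₂H₅OH: 300 − 1(249) = 51
  O₂: 1102 − 3(249) = 355.5
  CO₂: 0 + 2(249) = 498
  H₂O: 0 + 3(249) = 747
Total out = 1652 mol/min; y_H₂O = 747 / 1652 = 0.4523.

0.452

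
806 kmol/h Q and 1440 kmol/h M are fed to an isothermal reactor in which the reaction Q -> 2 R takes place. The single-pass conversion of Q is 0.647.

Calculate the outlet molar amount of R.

1040 kmol/h

Q reacted = 0.647 × 806 = 521.5 kmol/h; ν_Q = −1, so ξ = 521.5/1 = 521.5 kmol/h.
Outlet amounts (n = n₀ + ν ξ):
  Q: 806 − 1(521.5) = 284.5
  R: 0 + 2(521.5) = 1043
  M: 1440 (inert)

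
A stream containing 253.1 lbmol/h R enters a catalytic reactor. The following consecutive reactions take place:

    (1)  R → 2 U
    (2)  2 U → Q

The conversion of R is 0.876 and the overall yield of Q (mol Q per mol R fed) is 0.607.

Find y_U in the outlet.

Conversion of R: R consumed = 1ξ₁ = 0.876 × 253.1 → ξ₁ = 221.7 lbmol/h.
Yield of Q: 1ξ₂ / 253.1 = 0.607 → ξ₂ = 153.6 lbmol/h.
Outlet amounts (n = n₀ + Σ ν·ξ):
  R: 253.1 − 1(221.7) = 31.38
  U: 0 + 2(221.7) − 2(153.6) = 136.2
  Q: 0 + 1(153.6) = 153.6
Total out = 321.2 lbmol/h; y_U = 136.2 / 321.2 = 0.424.

0.424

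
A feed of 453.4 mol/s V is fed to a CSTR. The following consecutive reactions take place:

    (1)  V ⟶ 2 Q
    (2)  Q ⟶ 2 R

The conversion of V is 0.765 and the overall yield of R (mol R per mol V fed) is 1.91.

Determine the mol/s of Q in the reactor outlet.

261 mol/s

Conversion of V: V consumed = 1ξ₁ = 0.765 × 453.4 → ξ₁ = 346.9 mol/s.
Yield of R: 2ξ₂ / 453.4 = 1.91 → ξ₂ = 433 mol/s.
Outlet amounts (n = n₀ + Σ ν·ξ):
  V: 453.4 − 1(346.9) = 106.5
  Q: 0 + 2(346.9) − 1(433) = 260.7
  R: 0 + 2(433) = 866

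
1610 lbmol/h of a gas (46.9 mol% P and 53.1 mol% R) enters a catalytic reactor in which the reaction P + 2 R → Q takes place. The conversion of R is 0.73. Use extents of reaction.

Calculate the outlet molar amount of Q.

R reacted = 0.73 × 854.9 = 624.1 lbmol/h; ν_R = −2, so ξ = 624.1/2 = 312 lbmol/h.
Outlet amounts (n = n₀ + ν ξ):
  P: 755.1 − 1(312) = 443
  R: 854.9 − 2(312) = 230.8
  Q: 0 + 1(312) = 312

312 lbmol/h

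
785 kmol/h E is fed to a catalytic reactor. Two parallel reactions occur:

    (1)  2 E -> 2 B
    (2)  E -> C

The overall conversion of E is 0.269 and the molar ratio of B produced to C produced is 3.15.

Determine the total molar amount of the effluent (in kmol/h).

785 kmol/h

Conversion of E: E consumed = 0.269 × 785 = 211.2 kmol/h = 2ξ₁ + 1ξ₂.
Selectivity: 2ξ₁ / (1ξ₂) = 3.15 → ξ₁ = 1.575 ξ₂.
Substitute: (2·1.575 + 1) ξ₂ = 211.2 → ξ₂ = 50.88 kmol/h, ξ₁ = 80.14 kmol/h.
Outlet amounts (n = n₀ + Σ ν·ξ):
  E: 785 − 2(80.14) − 1(50.88) = 573.8
  B: 0 + 2(80.14) = 160.3
  C: 0 + 1(50.88) = 50.88
Total out = 573.8 + 160.3 + 50.88 = 785 kmol/h.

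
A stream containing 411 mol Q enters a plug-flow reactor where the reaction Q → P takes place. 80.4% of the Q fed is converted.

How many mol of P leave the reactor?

330 mol

Q reacted = 0.804 × 411 = 330.4 mol; ν_Q = −1, so ξ = 330.4/1 = 330.4 mol.
Outlet amounts (n = n₀ + ν ξ):
  Q: 411 − 1(330.4) = 80.56
  P: 0 + 1(330.4) = 330.4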